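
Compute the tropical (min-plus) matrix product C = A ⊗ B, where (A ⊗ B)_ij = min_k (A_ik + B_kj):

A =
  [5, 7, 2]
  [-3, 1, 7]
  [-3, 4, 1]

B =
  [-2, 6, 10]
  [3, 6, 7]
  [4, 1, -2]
A ⊗ B =
  [3, 3, 0]
  [-5, 3, 5]
  [-5, 2, -1]

Apply the min-plus product entry-by-entry:
  C[0][0] = min over k of (A[0][0] + B[0][0] = 5 + -2 = 3, A[0][1] + B[1][0] = 7 + 3 = 10, A[0][2] + B[2][0] = 2 + 4 = 6) = 3 (attained at k = 0)
  C[0][1] = min over k of (A[0][0] + B[0][1] = 5 + 6 = 11, A[0][1] + B[1][1] = 7 + 6 = 13, A[0][2] + B[2][1] = 2 + 1 = 3) = 3 (attained at k = 2)
  C[0][2] = min over k of (A[0][0] + B[0][2] = 5 + 10 = 15, A[0][1] + B[1][2] = 7 + 7 = 14, A[0][2] + B[2][2] = 2 + -2 = 0) = 0 (attained at k = 2)
  C[1][0] = min over k of (A[1][0] + B[0][0] = -3 + -2 = -5, A[1][1] + B[1][0] = 1 + 3 = 4, A[1][2] + B[2][0] = 7 + 4 = 11) = -5 (attained at k = 0)
  C[1][1] = min over k of (A[1][0] + B[0][1] = -3 + 6 = 3, A[1][1] + B[1][1] = 1 + 6 = 7, A[1][2] + B[2][1] = 7 + 1 = 8) = 3 (attained at k = 0)
  C[1][2] = min over k of (A[1][0] + B[0][2] = -3 + 10 = 7, A[1][1] + B[1][2] = 1 + 7 = 8, A[1][2] + B[2][2] = 7 + -2 = 5) = 5 (attained at k = 2)
  C[2][0] = min over k of (A[2][0] + B[0][0] = -3 + -2 = -5, A[2][1] + B[1][0] = 4 + 3 = 7, A[2][2] + B[2][0] = 1 + 4 = 5) = -5 (attained at k = 0)
  C[2][1] = min over k of (A[2][0] + B[0][1] = -3 + 6 = 3, A[2][1] + B[1][1] = 4 + 6 = 10, A[2][2] + B[2][1] = 1 + 1 = 2) = 2 (attained at k = 2)
  C[2][2] = min over k of (A[2][0] + B[0][2] = -3 + 10 = 7, A[2][1] + B[1][2] = 4 + 7 = 11, A[2][2] + B[2][2] = 1 + -2 = -1) = -1 (attained at k = 2)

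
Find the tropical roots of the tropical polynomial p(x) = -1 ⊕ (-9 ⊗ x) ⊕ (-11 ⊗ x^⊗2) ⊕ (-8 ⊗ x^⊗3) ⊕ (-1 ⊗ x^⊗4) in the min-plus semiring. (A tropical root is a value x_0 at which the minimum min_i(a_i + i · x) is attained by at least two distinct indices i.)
Roots: {-7, -3, 2, 8}

Each tropical root is a break point of the lower envelope of the lines y = a_i + i · x (there are 5 lines, with slopes 0, 1, ..., 4). Only the lines that attain the minimum somewhere contribute to roots; other lines are dominated. Here the surviving (envelope) indices are i = 4, i = 3, i = 2, i = 1, i = 0.
Intersections between consecutive envelope lines give the roots: for adjacent envelope indices i < j the intersection is x = (a_i − a_j) / (j − i). Reading off the sorted break points: {-7, -3, 2, 8}.
Verification: at each break x_0, at least two indices attain the minimum of min_i(a_i + i · x_0).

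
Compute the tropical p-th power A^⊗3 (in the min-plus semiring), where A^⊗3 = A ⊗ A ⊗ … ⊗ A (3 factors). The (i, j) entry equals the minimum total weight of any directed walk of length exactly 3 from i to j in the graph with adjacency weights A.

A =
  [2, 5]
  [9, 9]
A^⊗3 =
  [6, 9]
  [13, 16]

Each entry (A^⊗3)_ij equals the minimum over all length-3 walks i = v_0 → v_1 → … → v_3 = j of Σ_t A[v_t][v_{t+1}]. For example, for (i, j) = (0, 1) we minimise over 4 possible intermediate vertex sequences; the minimum is 9, attained along the walk 0 → 0 → 0 → 1.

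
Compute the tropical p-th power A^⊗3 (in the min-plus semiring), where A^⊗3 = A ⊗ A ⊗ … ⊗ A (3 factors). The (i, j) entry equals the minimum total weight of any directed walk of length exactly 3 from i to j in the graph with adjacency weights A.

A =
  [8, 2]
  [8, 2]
A^⊗3 =
  [12, 6]
  [12, 6]

Each entry (A^⊗3)_ij equals the minimum over all length-3 walks i = v_0 → v_1 → … → v_3 = j of Σ_t A[v_t][v_{t+1}]. For example, for (i, j) = (0, 1) we minimise over 4 possible intermediate vertex sequences; the minimum is 6, attained along the walk 0 → 1 → 1 → 1.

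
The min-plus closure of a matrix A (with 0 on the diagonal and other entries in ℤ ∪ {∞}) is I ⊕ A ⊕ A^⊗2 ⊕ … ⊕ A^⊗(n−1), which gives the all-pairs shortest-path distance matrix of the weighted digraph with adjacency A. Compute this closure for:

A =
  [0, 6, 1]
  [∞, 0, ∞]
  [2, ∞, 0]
Closure =
  [0, 6, 1]
  [∞, 0, ∞]
  [2, 8, 0]

This is the Floyd-Warshall all-pairs shortest-path computation. For each intermediate vertex k = 0, 1, …, 2, update dist[i][j] ← min(dist[i][j], dist[i][k] + dist[k][j]). The final matrix gives, for each (i, j), the minimum total weight of any directed path from i to j (possibly empty when i = j).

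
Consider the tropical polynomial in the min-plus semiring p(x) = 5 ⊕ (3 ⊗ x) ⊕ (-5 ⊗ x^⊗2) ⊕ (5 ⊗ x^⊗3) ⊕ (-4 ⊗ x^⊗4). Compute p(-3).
p(-3) = -16

A tropical monomial a ⊗ x^⊗i evaluates to a + i · x. Evaluating each term at x = -3:
  Term 0 contributes 5 + 0 · -3 = 5
  Term 1 contributes 3 + 1 · -3 = 0
  Term 2 contributes -5 + 2 · -3 = -11
  Term 3 contributes 5 + 3 · -3 = -4
  Term 4 contributes -4 + 4 · -3 = -16
p(-3) = ⊕ of these = min[5, 0, -11, -4, -16] = -16.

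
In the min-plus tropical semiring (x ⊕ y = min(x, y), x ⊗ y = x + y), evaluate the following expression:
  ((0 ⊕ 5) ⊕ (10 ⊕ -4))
((0 ⊕ 5) ⊕ (10 ⊕ -4)) = -4

Expand innermost to outermost. Recall ⊕ takes the minimum of its arguments and ⊗ takes their sum. Working out the expression ((0 ⊕ 5) ⊕ (10 ⊕ -4)) gives -4.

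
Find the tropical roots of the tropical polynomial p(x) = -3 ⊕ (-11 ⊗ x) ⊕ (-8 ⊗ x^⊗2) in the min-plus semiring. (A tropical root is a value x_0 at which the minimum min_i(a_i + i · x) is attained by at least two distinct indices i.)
Roots: {-3, 8}

Each tropical root is a break point of the lower envelope of the lines y = a_i + i · x (there are 3 lines, with slopes 0, 1, ..., 2). Only the lines that attain the minimum somewhere contribute to roots; other lines are dominated. Here the surviving (envelope) indices are i = 2, i = 1, i = 0.
Intersections between consecutive envelope lines give the roots: for adjacent envelope indices i < j the intersection is x = (a_i − a_j) / (j − i). Reading off the sorted break points: {-3, 8}.
Verification: at each break x_0, at least two indices attain the minimum of min_i(a_i + i · x_0).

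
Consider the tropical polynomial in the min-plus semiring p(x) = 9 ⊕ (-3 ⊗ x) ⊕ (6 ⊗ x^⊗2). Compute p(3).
p(3) = 0

A tropical monomial a ⊗ x^⊗i evaluates to a + i · x. Evaluating each term at x = 3:
  Term 0 contributes 9 + 0 · 3 = 9
  Term 1 contributes -3 + 1 · 3 = 0
  Term 2 contributes 6 + 2 · 3 = 12
p(3) = ⊕ of these = min[9, 0, 12] = 0.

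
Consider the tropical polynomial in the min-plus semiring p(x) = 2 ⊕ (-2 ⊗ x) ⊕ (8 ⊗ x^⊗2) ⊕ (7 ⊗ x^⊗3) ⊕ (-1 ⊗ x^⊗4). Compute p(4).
p(4) = 2

A tropical monomial a ⊗ x^⊗i evaluates to a + i · x. Evaluating each term at x = 4:
  Term 0 contributes 2 + 0 · 4 = 2
  Term 1 contributes -2 + 1 · 4 = 2
  Term 2 contributes 8 + 2 · 4 = 16
  Term 3 contributes 7 + 3 · 4 = 19
  Term 4 contributes -1 + 4 · 4 = 15
p(4) = ⊕ of these = min[2, 2, 16, 19, 15] = 2.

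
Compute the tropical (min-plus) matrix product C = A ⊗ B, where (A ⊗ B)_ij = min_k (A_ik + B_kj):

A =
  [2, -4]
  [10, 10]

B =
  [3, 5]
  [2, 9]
A ⊗ B =
  [-2, 5]
  [12, 15]

Apply the min-plus product entry-by-entry:
  C[0][0] = min over k of (A[0][0] + B[0][0] = 2 + 3 = 5, A[0][1] + B[1][0] = -4 + 2 = -2) = -2 (attained at k = 1)
  C[0][1] = min over k of (A[0][0] + B[0][1] = 2 + 5 = 7, A[0][1] + B[1][1] = -4 + 9 = 5) = 5 (attained at k = 1)
  C[1][0] = min over k of (A[1][0] + B[0][0] = 10 + 3 = 13, A[1][1] + B[1][0] = 10 + 2 = 12) = 12 (attained at k = 1)
  C[1][1] = min over k of (A[1][0] + B[0][1] = 10 + 5 = 15, A[1][1] + B[1][1] = 10 + 9 = 19) = 15 (attained at k = 0)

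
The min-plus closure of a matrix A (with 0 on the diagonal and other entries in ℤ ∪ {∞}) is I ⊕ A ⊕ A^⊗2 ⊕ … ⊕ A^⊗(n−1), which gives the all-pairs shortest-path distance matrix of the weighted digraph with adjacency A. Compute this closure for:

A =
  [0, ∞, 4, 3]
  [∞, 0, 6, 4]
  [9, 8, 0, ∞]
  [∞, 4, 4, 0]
Closure =
  [0, 7, 4, 3]
  [15, 0, 6, 4]
  [9, 8, 0, 12]
  [13, 4, 4, 0]

This is the Floyd-Warshall all-pairs shortest-path computation. For each intermediate vertex k = 0, 1, …, 3, update dist[i][j] ← min(dist[i][j], dist[i][k] + dist[k][j]). The final matrix gives, for each (i, j), the minimum total weight of any directed path from i to j (possibly empty when i = j).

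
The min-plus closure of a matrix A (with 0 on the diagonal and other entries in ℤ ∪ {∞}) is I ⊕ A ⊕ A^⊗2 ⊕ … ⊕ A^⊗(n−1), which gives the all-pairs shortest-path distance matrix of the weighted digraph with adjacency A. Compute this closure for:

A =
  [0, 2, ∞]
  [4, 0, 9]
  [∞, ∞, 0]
Closure =
  [0, 2, 11]
  [4, 0, 9]
  [∞, ∞, 0]

This is the Floyd-Warshall all-pairs shortest-path computation. For each intermediate vertex k = 0, 1, …, 2, update dist[i][j] ← min(dist[i][j], dist[i][k] + dist[k][j]). The final matrix gives, for each (i, j), the minimum total weight of any directed path from i to j (possibly empty when i = j).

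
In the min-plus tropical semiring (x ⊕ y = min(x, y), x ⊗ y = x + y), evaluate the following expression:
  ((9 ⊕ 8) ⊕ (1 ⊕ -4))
((9 ⊕ 8) ⊕ (1 ⊕ -4)) = -4

Expand innermost to outermost. Recall ⊕ takes the minimum of its arguments and ⊗ takes their sum. Working out the expression ((9 ⊕ 8) ⊕ (1 ⊕ -4)) gives -4.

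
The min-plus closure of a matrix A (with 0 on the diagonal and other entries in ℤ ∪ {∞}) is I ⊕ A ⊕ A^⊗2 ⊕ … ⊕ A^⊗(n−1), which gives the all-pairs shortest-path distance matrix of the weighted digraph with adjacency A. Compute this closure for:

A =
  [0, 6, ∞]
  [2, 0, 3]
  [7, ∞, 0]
Closure =
  [0, 6, 9]
  [2, 0, 3]
  [7, 13, 0]

This is the Floyd-Warshall all-pairs shortest-path computation. For each intermediate vertex k = 0, 1, …, 2, update dist[i][j] ← min(dist[i][j], dist[i][k] + dist[k][j]). The final matrix gives, for each (i, j), the minimum total weight of any directed path from i to j (possibly empty when i = j).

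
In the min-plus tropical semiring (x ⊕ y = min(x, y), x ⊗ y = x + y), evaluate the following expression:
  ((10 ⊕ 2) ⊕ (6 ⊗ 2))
((10 ⊕ 2) ⊕ (6 ⊗ 2)) = 2

Expand innermost to outermost. Recall ⊕ takes the minimum of its arguments and ⊗ takes their sum. Working out the expression ((10 ⊕ 2) ⊕ (6 ⊗ 2)) gives 2.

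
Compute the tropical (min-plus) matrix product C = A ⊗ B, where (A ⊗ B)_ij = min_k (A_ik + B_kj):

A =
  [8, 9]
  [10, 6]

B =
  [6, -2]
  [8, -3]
A ⊗ B =
  [14, 6]
  [14, 3]

Apply the min-plus product entry-by-entry:
  C[0][0] = min over k of (A[0][0] + B[0][0] = 8 + 6 = 14, A[0][1] + B[1][0] = 9 + 8 = 17) = 14 (attained at k = 0)
  C[0][1] = min over k of (A[0][0] + B[0][1] = 8 + -2 = 6, A[0][1] + B[1][1] = 9 + -3 = 6) = 6 (attained at k = 0)
  C[1][0] = min over k of (A[1][0] + B[0][0] = 10 + 6 = 16, A[1][1] + B[1][0] = 6 + 8 = 14) = 14 (attained at k = 1)
  C[1][1] = min over k of (A[1][0] + B[0][1] = 10 + -2 = 8, A[1][1] + B[1][1] = 6 + -3 = 3) = 3 (attained at k = 1)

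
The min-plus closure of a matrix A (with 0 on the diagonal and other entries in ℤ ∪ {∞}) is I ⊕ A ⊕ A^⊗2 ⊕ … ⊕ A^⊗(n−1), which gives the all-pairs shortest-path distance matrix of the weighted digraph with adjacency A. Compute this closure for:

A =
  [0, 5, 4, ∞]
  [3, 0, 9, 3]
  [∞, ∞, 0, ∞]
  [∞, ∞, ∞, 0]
Closure =
  [0, 5, 4, 8]
  [3, 0, 7, 3]
  [∞, ∞, 0, ∞]
  [∞, ∞, ∞, 0]

This is the Floyd-Warshall all-pairs shortest-path computation. For each intermediate vertex k = 0, 1, …, 3, update dist[i][j] ← min(dist[i][j], dist[i][k] + dist[k][j]). The final matrix gives, for each (i, j), the minimum total weight of any directed path from i to j (possibly empty when i = j).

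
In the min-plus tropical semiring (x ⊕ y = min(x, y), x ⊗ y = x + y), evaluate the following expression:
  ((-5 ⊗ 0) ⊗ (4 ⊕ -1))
((-5 ⊗ 0) ⊗ (4 ⊕ -1)) = -6

Expand innermost to outermost. Recall ⊕ takes the minimum of its arguments and ⊗ takes their sum. Working out the expression ((-5 ⊗ 0) ⊗ (4 ⊕ -1)) gives -6.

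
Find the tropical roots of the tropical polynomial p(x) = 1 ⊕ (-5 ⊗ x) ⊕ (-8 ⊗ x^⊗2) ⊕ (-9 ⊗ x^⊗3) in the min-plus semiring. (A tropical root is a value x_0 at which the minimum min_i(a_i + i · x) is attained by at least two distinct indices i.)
Roots: {1, 3, 6}

Each tropical root is a break point of the lower envelope of the lines y = a_i + i · x (there are 4 lines, with slopes 0, 1, ..., 3). Only the lines that attain the minimum somewhere contribute to roots; other lines are dominated. Here the surviving (envelope) indices are i = 3, i = 2, i = 1, i = 0.
Intersections between consecutive envelope lines give the roots: for adjacent envelope indices i < j the intersection is x = (a_i − a_j) / (j − i). Reading off the sorted break points: {1, 3, 6}.
Verification: at each break x_0, at least two indices attain the minimum of min_i(a_i + i · x_0).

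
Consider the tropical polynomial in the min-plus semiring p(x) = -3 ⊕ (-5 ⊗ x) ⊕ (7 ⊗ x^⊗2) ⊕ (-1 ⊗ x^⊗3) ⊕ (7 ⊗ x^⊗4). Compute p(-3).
p(-3) = -10

A tropical monomial a ⊗ x^⊗i evaluates to a + i · x. Evaluating each term at x = -3:
  Term 0 contributes -3 + 0 · -3 = -3
  Term 1 contributes -5 + 1 · -3 = -8
  Term 2 contributes 7 + 2 · -3 = 1
  Term 3 contributes -1 + 3 · -3 = -10
  Term 4 contributes 7 + 4 · -3 = -5
p(-3) = ⊕ of these = min[-3, -8, 1, -10, -5] = -10.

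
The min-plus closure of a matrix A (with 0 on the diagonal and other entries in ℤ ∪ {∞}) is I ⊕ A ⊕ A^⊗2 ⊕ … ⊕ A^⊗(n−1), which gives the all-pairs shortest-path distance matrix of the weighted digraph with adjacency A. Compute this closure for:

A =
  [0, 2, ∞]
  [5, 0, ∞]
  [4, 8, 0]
Closure =
  [0, 2, ∞]
  [5, 0, ∞]
  [4, 6, 0]

This is the Floyd-Warshall all-pairs shortest-path computation. For each intermediate vertex k = 0, 1, …, 2, update dist[i][j] ← min(dist[i][j], dist[i][k] + dist[k][j]). The final matrix gives, for each (i, j), the minimum total weight of any directed path from i to j (possibly empty when i = j).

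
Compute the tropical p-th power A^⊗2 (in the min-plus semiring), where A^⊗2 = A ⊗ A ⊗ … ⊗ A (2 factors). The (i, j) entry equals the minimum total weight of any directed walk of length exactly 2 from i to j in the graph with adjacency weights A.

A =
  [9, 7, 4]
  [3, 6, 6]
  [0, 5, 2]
A^⊗2 =
  [4, 9, 6]
  [6, 10, 7]
  [2, 7, 4]

Each entry (A^⊗2)_ij equals the minimum over all length-2 walks i = v_0 → v_1 → … → v_2 = j of Σ_t A[v_t][v_{t+1}]. For example, for (i, j) = (0, 2) we minimise over 3 possible intermediate vertex sequences; the minimum is 6, attained along the walk 0 → 2 → 2.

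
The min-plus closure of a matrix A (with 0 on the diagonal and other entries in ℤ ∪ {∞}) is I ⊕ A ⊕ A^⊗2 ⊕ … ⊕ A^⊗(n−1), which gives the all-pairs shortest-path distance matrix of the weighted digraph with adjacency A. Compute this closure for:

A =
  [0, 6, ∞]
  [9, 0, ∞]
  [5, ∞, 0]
Closure =
  [0, 6, ∞]
  [9, 0, ∞]
  [5, 11, 0]

This is the Floyd-Warshall all-pairs shortest-path computation. For each intermediate vertex k = 0, 1, …, 2, update dist[i][j] ← min(dist[i][j], dist[i][k] + dist[k][j]). The final matrix gives, for each (i, j), the minimum total weight of any directed path from i to j (possibly empty when i = j).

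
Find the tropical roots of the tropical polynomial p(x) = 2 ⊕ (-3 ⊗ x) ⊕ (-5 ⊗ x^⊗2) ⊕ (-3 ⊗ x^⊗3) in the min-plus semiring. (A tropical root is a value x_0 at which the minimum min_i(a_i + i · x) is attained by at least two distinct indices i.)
Roots: {-2, 2, 5}

Each tropical root is a break point of the lower envelope of the lines y = a_i + i · x (there are 4 lines, with slopes 0, 1, ..., 3). Only the lines that attain the minimum somewhere contribute to roots; other lines are dominated. Here the surviving (envelope) indices are i = 3, i = 2, i = 1, i = 0.
Intersections between consecutive envelope lines give the roots: for adjacent envelope indices i < j the intersection is x = (a_i − a_j) / (j − i). Reading off the sorted break points: {-2, 2, 5}.
Verification: at each break x_0, at least two indices attain the minimum of min_i(a_i + i · x_0).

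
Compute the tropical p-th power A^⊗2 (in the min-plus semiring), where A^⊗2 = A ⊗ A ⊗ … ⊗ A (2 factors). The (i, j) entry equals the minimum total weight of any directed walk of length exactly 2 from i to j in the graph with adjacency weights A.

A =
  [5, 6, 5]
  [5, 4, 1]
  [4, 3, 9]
A^⊗2 =
  [9, 8, 7]
  [5, 4, 5]
  [8, 7, 4]

Each entry (A^⊗2)_ij equals the minimum over all length-2 walks i = v_0 → v_1 → … → v_2 = j of Σ_t A[v_t][v_{t+1}]. For example, for (i, j) = (0, 2) we minimise over 3 possible intermediate vertex sequences; the minimum is 7, attained along the walk 0 → 1 → 2.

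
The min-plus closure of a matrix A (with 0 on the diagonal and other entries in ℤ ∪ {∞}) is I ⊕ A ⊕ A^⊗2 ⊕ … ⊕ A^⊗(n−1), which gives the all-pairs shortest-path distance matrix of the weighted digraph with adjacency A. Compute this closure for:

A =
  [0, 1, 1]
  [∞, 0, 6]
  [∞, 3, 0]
Closure =
  [0, 1, 1]
  [∞, 0, 6]
  [∞, 3, 0]

This is the Floyd-Warshall all-pairs shortest-path computation. For each intermediate vertex k = 0, 1, …, 2, update dist[i][j] ← min(dist[i][j], dist[i][k] + dist[k][j]). The final matrix gives, for each (i, j), the minimum total weight of any directed path from i to j (possibly empty when i = j).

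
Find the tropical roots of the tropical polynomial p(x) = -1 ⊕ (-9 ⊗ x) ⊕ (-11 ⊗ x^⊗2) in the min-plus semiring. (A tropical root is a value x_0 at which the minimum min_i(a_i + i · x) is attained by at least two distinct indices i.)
Roots: {2, 8}

Each tropical root is a break point of the lower envelope of the lines y = a_i + i · x (there are 3 lines, with slopes 0, 1, ..., 2). Only the lines that attain the minimum somewhere contribute to roots; other lines are dominated. Here the surviving (envelope) indices are i = 2, i = 1, i = 0.
Intersections between consecutive envelope lines give the roots: for adjacent envelope indices i < j the intersection is x = (a_i − a_j) / (j − i). Reading off the sorted break points: {2, 8}.
Verification: at each break x_0, at least two indices attain the minimum of min_i(a_i + i · x_0).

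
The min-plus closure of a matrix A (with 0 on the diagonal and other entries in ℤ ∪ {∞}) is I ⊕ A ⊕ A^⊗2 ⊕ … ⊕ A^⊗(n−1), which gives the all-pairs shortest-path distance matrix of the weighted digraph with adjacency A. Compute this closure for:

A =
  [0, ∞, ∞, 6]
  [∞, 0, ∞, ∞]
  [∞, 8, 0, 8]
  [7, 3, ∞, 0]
Closure =
  [0, 9, ∞, 6]
  [∞, 0, ∞, ∞]
  [15, 8, 0, 8]
  [7, 3, ∞, 0]

This is the Floyd-Warshall all-pairs shortest-path computation. For each intermediate vertex k = 0, 1, …, 3, update dist[i][j] ← min(dist[i][j], dist[i][k] + dist[k][j]). The final matrix gives, for each (i, j), the minimum total weight of any directed path from i to j (possibly empty when i = j).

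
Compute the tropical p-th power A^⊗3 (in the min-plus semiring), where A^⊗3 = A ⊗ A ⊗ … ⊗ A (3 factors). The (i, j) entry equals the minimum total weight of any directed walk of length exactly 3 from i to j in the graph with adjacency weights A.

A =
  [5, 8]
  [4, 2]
A^⊗3 =
  [14, 12]
  [8, 6]

Each entry (A^⊗3)_ij equals the minimum over all length-3 walks i = v_0 → v_1 → … → v_3 = j of Σ_t A[v_t][v_{t+1}]. For example, for (i, j) = (0, 1) we minimise over 4 possible intermediate vertex sequences; the minimum is 12, attained along the walk 0 → 1 → 1 → 1.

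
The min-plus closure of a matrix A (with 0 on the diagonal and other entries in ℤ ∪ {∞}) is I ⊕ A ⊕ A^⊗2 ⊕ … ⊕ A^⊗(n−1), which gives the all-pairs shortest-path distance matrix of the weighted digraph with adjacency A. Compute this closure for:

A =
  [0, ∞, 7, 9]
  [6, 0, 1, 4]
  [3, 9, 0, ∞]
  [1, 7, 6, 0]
Closure =
  [0, 16, 7, 9]
  [4, 0, 1, 4]
  [3, 9, 0, 12]
  [1, 7, 6, 0]

This is the Floyd-Warshall all-pairs shortest-path computation. For each intermediate vertex k = 0, 1, …, 3, update dist[i][j] ← min(dist[i][j], dist[i][k] + dist[k][j]). The final matrix gives, for each (i, j), the minimum total weight of any directed path from i to j (possibly empty when i = j).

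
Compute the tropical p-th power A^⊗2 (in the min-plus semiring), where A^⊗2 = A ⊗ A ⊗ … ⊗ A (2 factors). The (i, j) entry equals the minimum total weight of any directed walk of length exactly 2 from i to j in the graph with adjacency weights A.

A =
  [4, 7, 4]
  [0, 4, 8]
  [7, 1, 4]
A^⊗2 =
  [7, 5, 8]
  [4, 7, 4]
  [1, 5, 8]

Each entry (A^⊗2)_ij equals the minimum over all length-2 walks i = v_0 → v_1 → … → v_2 = j of Σ_t A[v_t][v_{t+1}]. For example, for (i, j) = (0, 2) we minimise over 3 possible intermediate vertex sequences; the minimum is 8, attained along the walk 0 → 0 → 2.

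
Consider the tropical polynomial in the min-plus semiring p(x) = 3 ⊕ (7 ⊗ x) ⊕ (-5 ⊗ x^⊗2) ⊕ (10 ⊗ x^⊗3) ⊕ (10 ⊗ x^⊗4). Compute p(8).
p(8) = 3

A tropical monomial a ⊗ x^⊗i evaluates to a + i · x. Evaluating each term at x = 8:
  Term 0 contributes 3 + 0 · 8 = 3
  Term 1 contributes 7 + 1 · 8 = 15
  Term 2 contributes -5 + 2 · 8 = 11
  Term 3 contributes 10 + 3 · 8 = 34
  Term 4 contributes 10 + 4 · 8 = 42
p(8) = ⊕ of these = min[3, 15, 11, 34, 42] = 3.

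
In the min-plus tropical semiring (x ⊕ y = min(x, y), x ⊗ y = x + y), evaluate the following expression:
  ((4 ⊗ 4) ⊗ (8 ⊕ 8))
((4 ⊗ 4) ⊗ (8 ⊕ 8)) = 16

Expand innermost to outermost. Recall ⊕ takes the minimum of its arguments and ⊗ takes their sum. Working out the expression ((4 ⊗ 4) ⊗ (8 ⊕ 8)) gives 16.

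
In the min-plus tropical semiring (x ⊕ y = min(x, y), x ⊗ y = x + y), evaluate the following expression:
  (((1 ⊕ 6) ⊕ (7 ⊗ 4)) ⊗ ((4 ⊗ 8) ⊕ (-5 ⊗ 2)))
(((1 ⊕ 6) ⊕ (7 ⊗ 4)) ⊗ ((4 ⊗ 8) ⊕ (-5 ⊗ 2))) = -2

Expand innermost to outermost. Recall ⊕ takes the minimum of its arguments and ⊗ takes their sum. Working out the expression (((1 ⊕ 6) ⊕ (7 ⊗ 4)) ⊗ ((4 ⊗ 8) ⊕ (-5 ⊗ 2))) gives -2.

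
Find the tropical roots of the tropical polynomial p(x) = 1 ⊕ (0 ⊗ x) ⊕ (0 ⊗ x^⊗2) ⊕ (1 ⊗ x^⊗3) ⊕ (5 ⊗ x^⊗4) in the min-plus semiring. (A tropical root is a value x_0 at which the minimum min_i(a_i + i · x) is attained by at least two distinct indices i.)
Roots: {-4, -1, 0, 1}

Each tropical root is a break point of the lower envelope of the lines y = a_i + i · x (there are 5 lines, with slopes 0, 1, ..., 4). Only the lines that attain the minimum somewhere contribute to roots; other lines are dominated. Here the surviving (envelope) indices are i = 4, i = 3, i = 2, i = 1, i = 0.
Intersections between consecutive envelope lines give the roots: for adjacent envelope indices i < j the intersection is x = (a_i − a_j) / (j − i). Reading off the sorted break points: {-4, -1, 0, 1}.
Verification: at each break x_0, at least two indices attain the minimum of min_i(a_i + i · x_0).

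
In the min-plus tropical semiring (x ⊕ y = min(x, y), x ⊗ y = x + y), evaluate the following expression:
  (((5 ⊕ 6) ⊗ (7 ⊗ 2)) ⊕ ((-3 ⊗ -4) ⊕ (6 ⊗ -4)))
(((5 ⊕ 6) ⊗ (7 ⊗ 2)) ⊕ ((-3 ⊗ -4) ⊕ (6 ⊗ -4))) = -7

Expand innermost to outermost. Recall ⊕ takes the minimum of its arguments and ⊗ takes their sum. Working out the expression (((5 ⊕ 6) ⊗ (7 ⊗ 2)) ⊕ ((-3 ⊗ -4) ⊕ (6 ⊗ -4))) gives -7.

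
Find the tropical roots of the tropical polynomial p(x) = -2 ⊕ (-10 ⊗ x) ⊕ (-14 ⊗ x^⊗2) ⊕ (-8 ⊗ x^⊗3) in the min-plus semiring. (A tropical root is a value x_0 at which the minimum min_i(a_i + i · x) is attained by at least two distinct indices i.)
Roots: {-6, 4, 8}

Each tropical root is a break point of the lower envelope of the lines y = a_i + i · x (there are 4 lines, with slopes 0, 1, ..., 3). Only the lines that attain the minimum somewhere contribute to roots; other lines are dominated. Here the surviving (envelope) indices are i = 3, i = 2, i = 1, i = 0.
Intersections between consecutive envelope lines give the roots: for adjacent envelope indices i < j the intersection is x = (a_i − a_j) / (j − i). Reading off the sorted break points: {-6, 4, 8}.
Verification: at each break x_0, at least two indices attain the minimum of min_i(a_i + i · x_0).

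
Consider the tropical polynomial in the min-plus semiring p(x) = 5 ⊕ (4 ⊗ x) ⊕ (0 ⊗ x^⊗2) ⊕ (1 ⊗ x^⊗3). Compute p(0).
p(0) = 0

A tropical monomial a ⊗ x^⊗i evaluates to a + i · x. Evaluating each term at x = 0:
  Term 0 contributes 5 + 0 · 0 = 5
  Term 1 contributes 4 + 1 · 0 = 4
  Term 2 contributes 0 + 2 · 0 = 0
  Term 3 contributes 1 + 3 · 0 = 1
p(0) = ⊕ of these = min[5, 4, 0, 1] = 0.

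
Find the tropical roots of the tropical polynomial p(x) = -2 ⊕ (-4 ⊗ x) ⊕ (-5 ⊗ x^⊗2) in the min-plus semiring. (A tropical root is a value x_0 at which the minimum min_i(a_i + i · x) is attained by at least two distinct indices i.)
Roots: {1, 2}

Each tropical root is a break point of the lower envelope of the lines y = a_i + i · x (there are 3 lines, with slopes 0, 1, ..., 2). Only the lines that attain the minimum somewhere contribute to roots; other lines are dominated. Here the surviving (envelope) indices are i = 2, i = 1, i = 0.
Intersections between consecutive envelope lines give the roots: for adjacent envelope indices i < j the intersection is x = (a_i − a_j) / (j − i). Reading off the sorted break points: {1, 2}.
Verification: at each break x_0, at least two indices attain the minimum of min_i(a_i + i · x_0).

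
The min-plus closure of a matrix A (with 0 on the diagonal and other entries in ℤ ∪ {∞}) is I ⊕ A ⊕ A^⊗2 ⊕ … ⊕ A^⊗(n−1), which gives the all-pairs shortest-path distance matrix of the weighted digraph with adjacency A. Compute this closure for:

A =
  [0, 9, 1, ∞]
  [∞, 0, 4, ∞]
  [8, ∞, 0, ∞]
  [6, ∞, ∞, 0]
Closure =
  [0, 9, 1, ∞]
  [12, 0, 4, ∞]
  [8, 17, 0, ∞]
  [6, 15, 7, 0]

This is the Floyd-Warshall all-pairs shortest-path computation. For each intermediate vertex k = 0, 1, …, 3, update dist[i][j] ← min(dist[i][j], dist[i][k] + dist[k][j]). The final matrix gives, for each (i, j), the minimum total weight of any directed path from i to j (possibly empty when i = j).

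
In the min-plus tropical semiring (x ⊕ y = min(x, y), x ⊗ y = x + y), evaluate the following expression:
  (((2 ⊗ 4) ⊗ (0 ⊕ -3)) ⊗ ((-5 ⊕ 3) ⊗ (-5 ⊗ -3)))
(((2 ⊗ 4) ⊗ (0 ⊕ -3)) ⊗ ((-5 ⊕ 3) ⊗ (-5 ⊗ -3))) = -10

Expand innermost to outermost. Recall ⊕ takes the minimum of its arguments and ⊗ takes their sum. Working out the expression (((2 ⊗ 4) ⊗ (0 ⊕ -3)) ⊗ ((-5 ⊕ 3) ⊗ (-5 ⊗ -3))) gives -10.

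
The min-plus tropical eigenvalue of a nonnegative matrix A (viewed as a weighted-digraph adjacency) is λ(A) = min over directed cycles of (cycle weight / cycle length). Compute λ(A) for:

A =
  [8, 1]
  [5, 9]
λ(A) = 3

Enumerate directed cycles and compute their means (weight / length). Sample:
  cycle 0 → 0: weight = 8, length = 1, mean = 8/1 ≈ 8.000
  cycle 1 → 1: weight = 9, length = 1, mean = 9/1 ≈ 9.000
  cycle 0 → 1 → 0: weight = 6, length = 2, mean = 6/2 ≈ 3.000
  cycle 1 → 0 → 1: weight = 6, length = 2, mean = 6/2 ≈ 3.000
Minimum mean = 3.000, attained e.g. along the cycle 0 → 1 → 0 with weight 6 and length 2. So λ(A) = 6/2 = 3.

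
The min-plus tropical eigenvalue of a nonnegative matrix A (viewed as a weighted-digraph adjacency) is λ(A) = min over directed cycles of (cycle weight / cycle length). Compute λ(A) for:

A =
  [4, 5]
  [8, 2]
λ(A) = 2

Enumerate directed cycles and compute their means (weight / length). Sample:
  cycle 0 → 0: weight = 4, length = 1, mean = 4/1 ≈ 4.000
  cycle 1 → 1: weight = 2, length = 1, mean = 2/1 ≈ 2.000
  cycle 0 → 1 → 0: weight = 13, length = 2, mean = 13/2 ≈ 6.500
  cycle 1 → 0 → 1: weight = 13, length = 2, mean = 13/2 ≈ 6.500
Minimum mean = 2.000, attained e.g. along the cycle 1 → 1 with weight 2 and length 1. So λ(A) = 2/1 = 2.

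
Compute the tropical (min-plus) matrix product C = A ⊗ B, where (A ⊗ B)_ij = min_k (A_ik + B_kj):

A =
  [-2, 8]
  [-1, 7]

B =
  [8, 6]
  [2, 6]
A ⊗ B =
  [6, 4]
  [7, 5]

Apply the min-plus product entry-by-entry:
  C[0][0] = min over k of (A[0][0] + B[0][0] = -2 + 8 = 6, A[0][1] + B[1][0] = 8 + 2 = 10) = 6 (attained at k = 0)
  C[0][1] = min over k of (A[0][0] + B[0][1] = -2 + 6 = 4, A[0][1] + B[1][1] = 8 + 6 = 14) = 4 (attained at k = 0)
  C[1][0] = min over k of (A[1][0] + B[0][0] = -1 + 8 = 7, A[1][1] + B[1][0] = 7 + 2 = 9) = 7 (attained at k = 0)
  C[1][1] = min over k of (A[1][0] + B[0][1] = -1 + 6 = 5, A[1][1] + B[1][1] = 7 + 6 = 13) = 5 (attained at k = 0)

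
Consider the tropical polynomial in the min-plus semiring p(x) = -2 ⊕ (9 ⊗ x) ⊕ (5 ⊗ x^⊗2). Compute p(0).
p(0) = -2

A tropical monomial a ⊗ x^⊗i evaluates to a + i · x. Evaluating each term at x = 0:
  Term 0 contributes -2 + 0 · 0 = -2
  Term 1 contributes 9 + 1 · 0 = 9
  Term 2 contributes 5 + 2 · 0 = 5
p(0) = ⊕ of these = min[-2, 9, 5] = -2.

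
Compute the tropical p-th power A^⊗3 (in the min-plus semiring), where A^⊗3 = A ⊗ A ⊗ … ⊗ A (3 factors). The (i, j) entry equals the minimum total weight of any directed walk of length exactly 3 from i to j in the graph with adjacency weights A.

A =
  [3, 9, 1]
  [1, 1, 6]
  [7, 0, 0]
A^⊗3 =
  [2, 1, 1]
  [3, 2, 2]
  [1, 0, 0]

Each entry (A^⊗3)_ij equals the minimum over all length-3 walks i = v_0 → v_1 → … → v_3 = j of Σ_t A[v_t][v_{t+1}]. For example, for (i, j) = (0, 2) we minimise over 9 possible intermediate vertex sequences; the minimum is 1, attained along the walk 0 → 2 → 2 → 2.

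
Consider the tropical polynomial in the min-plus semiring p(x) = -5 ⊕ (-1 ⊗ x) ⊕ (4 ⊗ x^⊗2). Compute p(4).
p(4) = -5

A tropical monomial a ⊗ x^⊗i evaluates to a + i · x. Evaluating each term at x = 4:
  Term 0 contributes -5 + 0 · 4 = -5
  Term 1 contributes -1 + 1 · 4 = 3
  Term 2 contributes 4 + 2 · 4 = 12
p(4) = ⊕ of these = min[-5, 3, 12] = -5.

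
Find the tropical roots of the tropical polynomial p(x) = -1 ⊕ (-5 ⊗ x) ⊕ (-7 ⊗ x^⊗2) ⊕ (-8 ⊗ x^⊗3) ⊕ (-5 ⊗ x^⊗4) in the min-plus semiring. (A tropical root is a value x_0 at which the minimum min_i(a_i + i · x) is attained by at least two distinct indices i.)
Roots: {-3, 1, 2, 4}

Each tropical root is a break point of the lower envelope of the lines y = a_i + i · x (there are 5 lines, with slopes 0, 1, ..., 4). Only the lines that attain the minimum somewhere contribute to roots; other lines are dominated. Here the surviving (envelope) indices are i = 4, i = 3, i = 2, i = 1, i = 0.
Intersections between consecutive envelope lines give the roots: for adjacent envelope indices i < j the intersection is x = (a_i − a_j) / (j − i). Reading off the sorted break points: {-3, 1, 2, 4}.
Verification: at each break x_0, at least two indices attain the minimum of min_i(a_i + i · x_0).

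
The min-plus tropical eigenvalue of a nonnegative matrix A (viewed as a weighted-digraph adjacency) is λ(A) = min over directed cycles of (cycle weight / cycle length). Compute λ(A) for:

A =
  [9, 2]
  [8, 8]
λ(A) = 5

Enumerate directed cycles and compute their means (weight / length). Sample:
  cycle 0 → 0: weight = 9, length = 1, mean = 9/1 ≈ 9.000
  cycle 1 → 1: weight = 8, length = 1, mean = 8/1 ≈ 8.000
  cycle 0 → 1 → 0: weight = 10, length = 2, mean = 10/2 ≈ 5.000
  cycle 1 → 0 → 1: weight = 10, length = 2, mean = 10/2 ≈ 5.000
Minimum mean = 5.000, attained e.g. along the cycle 0 → 1 → 0 with weight 10 and length 2. So λ(A) = 10/2 = 5.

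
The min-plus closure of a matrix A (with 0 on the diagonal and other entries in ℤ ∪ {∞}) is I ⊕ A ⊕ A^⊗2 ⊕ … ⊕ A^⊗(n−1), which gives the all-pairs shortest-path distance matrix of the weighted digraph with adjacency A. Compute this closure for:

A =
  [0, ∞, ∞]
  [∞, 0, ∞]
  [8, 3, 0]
Closure =
  [0, ∞, ∞]
  [∞, 0, ∞]
  [8, 3, 0]

This is the Floyd-Warshall all-pairs shortest-path computation. For each intermediate vertex k = 0, 1, …, 2, update dist[i][j] ← min(dist[i][j], dist[i][k] + dist[k][j]). The final matrix gives, for each (i, j), the minimum total weight of any directed path from i to j (possibly empty when i = j).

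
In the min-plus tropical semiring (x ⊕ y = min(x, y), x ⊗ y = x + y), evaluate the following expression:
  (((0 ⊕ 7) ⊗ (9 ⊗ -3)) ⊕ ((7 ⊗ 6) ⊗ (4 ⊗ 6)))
(((0 ⊕ 7) ⊗ (9 ⊗ -3)) ⊕ ((7 ⊗ 6) ⊗ (4 ⊗ 6))) = 6

Expand innermost to outermost. Recall ⊕ takes the minimum of its arguments and ⊗ takes their sum. Working out the expression (((0 ⊕ 7) ⊗ (9 ⊗ -3)) ⊕ ((7 ⊗ 6) ⊗ (4 ⊗ 6))) gives 6.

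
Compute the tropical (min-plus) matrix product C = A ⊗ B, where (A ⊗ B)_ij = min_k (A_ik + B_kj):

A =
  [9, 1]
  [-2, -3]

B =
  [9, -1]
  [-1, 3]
A ⊗ B =
  [0, 4]
  [-4, -3]

Apply the min-plus product entry-by-entry:
  C[0][0] = min over k of (A[0][0] + B[0][0] = 9 + 9 = 18, A[0][1] + B[1][0] = 1 + -1 = 0) = 0 (attained at k = 1)
  C[0][1] = min over k of (A[0][0] + B[0][1] = 9 + -1 = 8, A[0][1] + B[1][1] = 1 + 3 = 4) = 4 (attained at k = 1)
  C[1][0] = min over k of (A[1][0] + B[0][0] = -2 + 9 = 7, A[1][1] + B[1][0] = -3 + -1 = -4) = -4 (attained at k = 1)
  C[1][1] = min over k of (A[1][0] + B[0][1] = -2 + -1 = -3, A[1][1] + B[1][1] = -3 + 3 = 0) = -3 (attained at k = 0)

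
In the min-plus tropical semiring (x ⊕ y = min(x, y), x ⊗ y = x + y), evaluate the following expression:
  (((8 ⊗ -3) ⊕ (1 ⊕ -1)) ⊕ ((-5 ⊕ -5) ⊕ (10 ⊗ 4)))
(((8 ⊗ -3) ⊕ (1 ⊕ -1)) ⊕ ((-5 ⊕ -5) ⊕ (10 ⊗ 4))) = -5

Expand innermost to outermost. Recall ⊕ takes the minimum of its arguments and ⊗ takes their sum. Working out the expression (((8 ⊗ -3) ⊕ (1 ⊕ -1)) ⊕ ((-5 ⊕ -5) ⊕ (10 ⊗ 4))) gives -5.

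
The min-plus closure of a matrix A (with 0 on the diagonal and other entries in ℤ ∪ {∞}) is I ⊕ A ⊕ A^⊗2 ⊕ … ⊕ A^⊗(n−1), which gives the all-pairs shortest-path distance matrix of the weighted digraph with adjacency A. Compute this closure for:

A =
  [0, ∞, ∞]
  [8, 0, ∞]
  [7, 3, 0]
Closure =
  [0, ∞, ∞]
  [8, 0, ∞]
  [7, 3, 0]

This is the Floyd-Warshall all-pairs shortest-path computation. For each intermediate vertex k = 0, 1, …, 2, update dist[i][j] ← min(dist[i][j], dist[i][k] + dist[k][j]). The final matrix gives, for each (i, j), the minimum total weight of any directed path from i to j (possibly empty when i = j).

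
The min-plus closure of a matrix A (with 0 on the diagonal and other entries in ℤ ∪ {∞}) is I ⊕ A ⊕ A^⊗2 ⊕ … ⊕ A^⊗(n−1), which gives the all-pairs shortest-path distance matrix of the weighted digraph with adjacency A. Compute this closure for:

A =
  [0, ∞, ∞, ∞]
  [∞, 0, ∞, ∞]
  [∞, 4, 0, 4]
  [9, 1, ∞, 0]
Closure =
  [0, ∞, ∞, ∞]
  [∞, 0, ∞, ∞]
  [13, 4, 0, 4]
  [9, 1, ∞, 0]

This is the Floyd-Warshall all-pairs shortest-path computation. For each intermediate vertex k = 0, 1, …, 3, update dist[i][j] ← min(dist[i][j], dist[i][k] + dist[k][j]). The final matrix gives, for each (i, j), the minimum total weight of any directed path from i to j (possibly empty when i = j).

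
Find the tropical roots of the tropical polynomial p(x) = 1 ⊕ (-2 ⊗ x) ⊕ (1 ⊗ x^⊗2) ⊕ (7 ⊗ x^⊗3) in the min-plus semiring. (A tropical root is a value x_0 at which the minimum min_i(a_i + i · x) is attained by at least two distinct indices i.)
Roots: {-6, -3, 3}

Each tropical root is a break point of the lower envelope of the lines y = a_i + i · x (there are 4 lines, with slopes 0, 1, ..., 3). Only the lines that attain the minimum somewhere contribute to roots; other lines are dominated. Here the surviving (envelope) indices are i = 3, i = 2, i = 1, i = 0.
Intersections between consecutive envelope lines give the roots: for adjacent envelope indices i < j the intersection is x = (a_i − a_j) / (j − i). Reading off the sorted break points: {-6, -3, 3}.
Verification: at each break x_0, at least two indices attain the minimum of min_i(a_i + i · x_0).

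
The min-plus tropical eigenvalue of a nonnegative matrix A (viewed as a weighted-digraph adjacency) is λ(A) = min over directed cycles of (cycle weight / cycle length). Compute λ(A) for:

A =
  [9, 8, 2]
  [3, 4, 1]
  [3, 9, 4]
λ(A) = 5/2

Enumerate directed cycles and compute their means (weight / length). Sample:
  cycle 0 → 0: weight = 9, length = 1, mean = 9/1 ≈ 9.000
  cycle 1 → 1: weight = 4, length = 1, mean = 4/1 ≈ 4.000
  cycle 2 → 2: weight = 4, length = 1, mean = 4/1 ≈ 4.000
  cycle 0 → 1 → 0: weight = 11, length = 2, mean = 11/2 ≈ 5.500
  cycle 0 → 2 → 0: weight = 5, length = 2, mean = 5/2 ≈ 2.500
  cycle 1 → 0 → 1: weight = 11, length = 2, mean = 11/2 ≈ 5.500
Minimum mean = 2.500, attained e.g. along the cycle 0 → 2 → 0 with weight 5 and length 2. So λ(A) = 5/2 = 5/2.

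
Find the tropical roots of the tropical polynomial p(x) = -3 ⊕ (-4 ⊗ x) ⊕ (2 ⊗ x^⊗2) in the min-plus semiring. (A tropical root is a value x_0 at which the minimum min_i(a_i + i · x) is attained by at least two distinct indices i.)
Roots: {-6, 1}

Each tropical root is a break point of the lower envelope of the lines y = a_i + i · x (there are 3 lines, with slopes 0, 1, ..., 2). Only the lines that attain the minimum somewhere contribute to roots; other lines are dominated. Here the surviving (envelope) indices are i = 2, i = 1, i = 0.
Intersections between consecutive envelope lines give the roots: for adjacent envelope indices i < j the intersection is x = (a_i − a_j) / (j − i). Reading off the sorted break points: {-6, 1}.
Verification: at each break x_0, at least two indices attain the minimum of min_i(a_i + i · x_0).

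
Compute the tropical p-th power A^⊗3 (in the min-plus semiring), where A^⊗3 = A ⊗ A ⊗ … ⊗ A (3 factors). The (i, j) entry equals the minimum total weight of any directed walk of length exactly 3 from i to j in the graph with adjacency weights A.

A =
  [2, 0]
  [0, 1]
A^⊗3 =
  [1, 0]
  [0, 1]

Each entry (A^⊗3)_ij equals the minimum over all length-3 walks i = v_0 → v_1 → … → v_3 = j of Σ_t A[v_t][v_{t+1}]. For example, for (i, j) = (0, 1) we minimise over 4 possible intermediate vertex sequences; the minimum is 0, attained along the walk 0 → 1 → 0 → 1.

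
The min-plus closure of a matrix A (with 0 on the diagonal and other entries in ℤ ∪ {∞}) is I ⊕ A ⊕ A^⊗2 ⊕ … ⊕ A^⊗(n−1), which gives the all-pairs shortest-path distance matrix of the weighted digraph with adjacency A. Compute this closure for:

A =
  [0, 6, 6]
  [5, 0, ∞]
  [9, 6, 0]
Closure =
  [0, 6, 6]
  [5, 0, 11]
  [9, 6, 0]

This is the Floyd-Warshall all-pairs shortest-path computation. For each intermediate vertex k = 0, 1, …, 2, update dist[i][j] ← min(dist[i][j], dist[i][k] + dist[k][j]). The final matrix gives, for each (i, j), the minimum total weight of any directed path from i to j (possibly empty when i = j).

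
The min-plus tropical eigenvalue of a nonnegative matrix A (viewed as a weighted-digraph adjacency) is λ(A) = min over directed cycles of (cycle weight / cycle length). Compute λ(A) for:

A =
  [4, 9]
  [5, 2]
λ(A) = 2

Enumerate directed cycles and compute their means (weight / length). Sample:
  cycle 0 → 0: weight = 4, length = 1, mean = 4/1 ≈ 4.000
  cycle 1 → 1: weight = 2, length = 1, mean = 2/1 ≈ 2.000
  cycle 0 → 1 → 0: weight = 14, length = 2, mean = 14/2 ≈ 7.000
  cycle 1 → 0 → 1: weight = 14, length = 2, mean = 14/2 ≈ 7.000
Minimum mean = 2.000, attained e.g. along the cycle 1 → 1 with weight 2 and length 1. So λ(A) = 2/1 = 2.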